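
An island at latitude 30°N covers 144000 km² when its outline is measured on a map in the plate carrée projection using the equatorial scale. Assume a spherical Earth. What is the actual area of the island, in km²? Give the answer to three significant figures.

125000 km²

Plate carrée maps x = Rλ, y = Rφ. The meridian scale is h = 1 and the parallel scale is k = 1/cos φ = sec φ.
Areal scale = h·k = 1 × sec φ; at 30°, h = 1.000, k = 1.155, so h·k = 1.155.
True area = apparent / (areal scale) = 144000 / 1.155 ≈ 125000 km².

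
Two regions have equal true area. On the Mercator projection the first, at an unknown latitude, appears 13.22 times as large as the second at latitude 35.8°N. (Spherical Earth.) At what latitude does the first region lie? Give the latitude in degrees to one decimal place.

77.1°

For equal true areas on Mercator, apparent areas scale as sec²φ, so the ratio is cos²φ₂ / cos²φ₁.
cos²φ₂ / cos²φ₁ = 13.22  ⇒  cos φ₁ = cos 35.8° / √13.22 = 0.8111/3.636 = 0.2231.
φ₁ = arccos(0.2231) ≈ 77.1°.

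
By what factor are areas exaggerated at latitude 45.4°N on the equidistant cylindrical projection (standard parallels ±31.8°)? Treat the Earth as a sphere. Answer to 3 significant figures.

1.21

In the equirectangular projection with standard parallel φ₀ = 31.8° (x = Rλ cos φ₀, y = Rφ), meridians are true-scale (h = 1) and the parallel scale is k = cos φ₀ / cos φ.
Areal scale = h·k = 1 × cos φ₀ / cos φ; at 45.4°, h = 1.000, k = 1.210, so h·k = 1.210.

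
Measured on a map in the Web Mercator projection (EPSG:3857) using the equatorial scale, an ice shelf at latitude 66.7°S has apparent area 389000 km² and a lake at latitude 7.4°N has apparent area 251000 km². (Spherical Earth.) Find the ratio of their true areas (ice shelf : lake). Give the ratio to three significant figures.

0.247

Mercator's areal exaggeration is sec²φ; hence true area = (apparent area) · cos²φ.
True area of ice shelf: 389000 × cos²(66.7°) = 389000 × 0.1565 = 60860 km².
True area of lake: 251000 × cos²(7.4°) = 251000 × 0.9834 = 246800 km².
Ratio = 60860 / 246800 ≈ 0.247.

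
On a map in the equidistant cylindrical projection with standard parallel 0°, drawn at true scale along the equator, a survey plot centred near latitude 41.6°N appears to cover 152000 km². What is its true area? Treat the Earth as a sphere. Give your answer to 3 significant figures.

114000 km²

Plate carrée maps x = Rλ, y = Rφ. The meridian scale is h = 1 and the parallel scale is k = 1/cos φ = sec φ.
Areal scale = h·k = 1 × sec φ; at 41.6°, h = 1.000, k = 1.337, so h·k = 1.337.
True area = apparent / (areal scale) = 152000 / 1.337 ≈ 114000 km².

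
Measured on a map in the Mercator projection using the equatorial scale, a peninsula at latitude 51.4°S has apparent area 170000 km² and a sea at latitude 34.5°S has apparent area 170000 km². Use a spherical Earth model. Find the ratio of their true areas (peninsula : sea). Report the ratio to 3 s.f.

0.573

Since Mercator area scale is 1/cos²φ, the true area equals the apparent area multiplied by cos²φ.
True area of peninsula: 170000 × cos²(51.4°) = 170000 × 0.3892 = 66170 km².
True area of sea: 170000 × cos²(34.5°) = 170000 × 0.6792 = 115500 km².
Ratio = 66170 / 115500 ≈ 0.573.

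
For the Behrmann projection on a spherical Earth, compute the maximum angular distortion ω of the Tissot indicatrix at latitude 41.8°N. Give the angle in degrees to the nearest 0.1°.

The Behrmann projection is cylindrical equal-area with φ₀ = 30°. A cylindrical equal-area projection with standard parallel φ₀ has meridian scale h = cos φ / cos φ₀ and parallel scale k = cos φ₀ / cos φ (so areas are preserved, h·k = 1).
At 41.8°: h = 0.8608, k = 1.162; principal scales a = 1.162, b = 0.8608.
sin(ω/2) = (a − b)/(a + b) = 0.3009/2.023 = 0.1488, so ω = 2 arcsin(0.1488) ≈ 17.1°.

17.1°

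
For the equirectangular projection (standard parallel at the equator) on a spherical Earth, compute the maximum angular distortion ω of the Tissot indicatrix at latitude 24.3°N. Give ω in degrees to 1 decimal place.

In the plate carrée (x = Rλ, y = Rφ), meridians are true-scale (h = 1) and parallels are stretched by k = sec φ.
At 24.3°: h = 1.000, k = 1.097; principal scales a = 1.097, b = 1.000.
sin(ω/2) = (a − b)/(a + b) = 0.09721/2.097 = 0.04635, so ω = 2 arcsin(0.04635) ≈ 5.3°.

5.3°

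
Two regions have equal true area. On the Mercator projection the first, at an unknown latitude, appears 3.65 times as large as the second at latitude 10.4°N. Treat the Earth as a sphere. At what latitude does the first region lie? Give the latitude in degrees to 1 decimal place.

59.0°

For equal true areas on Mercator, apparent areas scale as sec²φ, so the ratio is cos²φ₂ / cos²φ₁.
cos²φ₂ / cos²φ₁ = 3.65  ⇒  cos φ₁ = cos 10.4° / √3.65 = 0.9836/1.910 = 0.5148.
φ₁ = arccos(0.5148) ≈ 59.0°.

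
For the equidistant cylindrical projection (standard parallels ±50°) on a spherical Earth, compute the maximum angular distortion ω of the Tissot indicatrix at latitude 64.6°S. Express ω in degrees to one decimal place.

23.0°

In the equirectangular projection with standard parallel φ₀ = 50° (x = Rλ cos φ₀, y = Rφ), meridians are true-scale (h = 1) and the parallel scale is k = cos φ₀ / cos φ.
At 64.6°: h = 1.000, k = 1.499; principal scales a = 1.499, b = 1.000.
sin(ω/2) = (a − b)/(a + b) = 0.4986/2.499 = 0.1995, so ω = 2 arcsin(0.1995) ≈ 23.0°.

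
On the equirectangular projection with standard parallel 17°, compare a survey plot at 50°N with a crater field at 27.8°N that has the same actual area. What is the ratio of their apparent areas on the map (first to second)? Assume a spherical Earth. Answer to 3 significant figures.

In the equirectangular projection with standard parallel φ₀ = 17° (x = Rλ cos φ₀, y = Rφ), meridians are true-scale (h = 1) and the parallel scale is k = cos φ₀ / cos φ.
Areal scale at 50°: h·k = 1.000 × 1.488 = 1.488.
Areal scale at 27.8°: h·k = 1.000 × 1.081 = 1.081.
Ratio = 1.488/1.081 ≈ 1.38.

1.38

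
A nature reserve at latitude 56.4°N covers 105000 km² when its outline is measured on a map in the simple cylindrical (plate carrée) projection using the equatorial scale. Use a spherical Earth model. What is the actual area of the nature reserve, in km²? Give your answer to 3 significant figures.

For the equirectangular projection with φ₀ = 0 (plate carrée), h = 1 along meridians and k = sec φ along parallels.
Areal scale = h·k = 1 × sec φ; at 56.4°, h = 1.000, k = 1.807, so h·k = 1.807.
True area = apparent / (areal scale) = 105000 / 1.807 ≈ 58100 km².

58100 km²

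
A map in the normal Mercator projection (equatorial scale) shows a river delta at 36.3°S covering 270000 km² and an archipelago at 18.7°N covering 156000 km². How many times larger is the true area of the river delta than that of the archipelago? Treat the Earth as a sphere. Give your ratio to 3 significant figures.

1.25

Since Mercator area scale is 1/cos²φ, the true area equals the apparent area multiplied by cos²φ.
True area of river delta: 270000 × cos²(36.3°) = 270000 × 0.6495 = 175400 km².
True area of archipelago: 156000 × cos²(18.7°) = 156000 × 0.8972 = 140000 km².
Ratio = 175400 / 140000 ≈ 1.25.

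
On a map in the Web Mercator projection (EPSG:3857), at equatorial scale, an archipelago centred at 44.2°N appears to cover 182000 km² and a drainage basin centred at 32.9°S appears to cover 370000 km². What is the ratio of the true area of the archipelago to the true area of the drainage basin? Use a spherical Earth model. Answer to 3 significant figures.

0.359

Since Mercator area scale is 1/cos²φ, the true area equals the apparent area multiplied by cos²φ.
True area of archipelago: 182000 × cos²(44.2°) = 182000 × 0.5140 = 93540 km².
True area of drainage basin: 370000 × cos²(32.9°) = 370000 × 0.7050 = 260800 km².
Ratio = 93540 / 260800 ≈ 0.359.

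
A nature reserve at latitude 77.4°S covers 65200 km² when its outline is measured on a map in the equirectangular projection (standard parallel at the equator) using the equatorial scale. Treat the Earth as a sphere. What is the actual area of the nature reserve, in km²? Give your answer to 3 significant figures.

Plate carrée maps x = Rλ, y = Rφ. The meridian scale is h = 1 and the parallel scale is k = 1/cos φ = sec φ.
Areal scale = h·k = 1 × sec φ; at 77.4°, h = 1.000, k = 4.584, so h·k = 4.584.
True area = apparent / (areal scale) = 65200 / 4.584 ≈ 14200 km².

14200 km²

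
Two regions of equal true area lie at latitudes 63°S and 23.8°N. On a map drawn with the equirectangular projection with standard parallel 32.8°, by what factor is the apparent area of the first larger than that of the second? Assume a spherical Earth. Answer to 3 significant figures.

2.02

With standard parallel φ₀ = 32.8°, the equirectangular projection gives x = Rλ cos φ₀, y = Rφ, so h = 1 and k = cos 32.8° / cos φ.
Areal scale at 63°: h·k = 1.000 × 1.852 = 1.852.
Areal scale at 23.8°: h·k = 1.000 × 0.9187 = 0.9187.
Ratio = 1.852/0.9187 ≈ 2.02.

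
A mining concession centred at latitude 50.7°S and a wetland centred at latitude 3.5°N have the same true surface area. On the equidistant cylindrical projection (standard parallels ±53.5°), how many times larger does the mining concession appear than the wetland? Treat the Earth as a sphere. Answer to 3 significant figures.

1.58

In the equirectangular projection with standard parallel φ₀ = 53.5° (x = Rλ cos φ₀, y = Rφ), meridians are true-scale (h = 1) and the parallel scale is k = cos φ₀ / cos φ.
Areal scale at 50.7°: h·k = 1.000 × 0.9391 = 0.9391.
Areal scale at 3.5°: h·k = 1.000 × 0.5959 = 0.5959.
Ratio = 0.9391/0.5959 ≈ 1.58.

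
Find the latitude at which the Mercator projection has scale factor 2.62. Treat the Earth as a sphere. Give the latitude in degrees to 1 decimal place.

67.6°

Mercator scale is k = sec φ = 1/cos φ.
1/cos φ = 2.62  ⇒  cos φ = 0.3817  ⇒  φ = arccos(0.3817) ≈ 67.6°.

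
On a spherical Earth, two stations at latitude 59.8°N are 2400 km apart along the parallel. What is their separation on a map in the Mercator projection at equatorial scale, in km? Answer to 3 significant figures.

4770 km

Mercator is conformal, so the point scale is isotropic: h = k = sec φ = 1/cos φ.
Along the parallel, k = sec 59.8° = 1/0.5030 = 1.988.
Map distance = 2400 × 1.988 ≈ 4770 km.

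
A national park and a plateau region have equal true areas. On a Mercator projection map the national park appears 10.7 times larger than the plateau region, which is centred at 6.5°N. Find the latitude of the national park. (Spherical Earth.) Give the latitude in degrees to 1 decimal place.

72.3°

On Mercator, (apparent₁)/(apparent₂) = sec²φ₁ / sec²φ₂ when true areas are equal.
cos²φ₂ / cos²φ₁ = 10.7  ⇒  cos φ₁ = cos 6.5° / √10.7 = 0.9936/3.271 = 0.3037.
φ₁ = arccos(0.3037) ≈ 72.3°.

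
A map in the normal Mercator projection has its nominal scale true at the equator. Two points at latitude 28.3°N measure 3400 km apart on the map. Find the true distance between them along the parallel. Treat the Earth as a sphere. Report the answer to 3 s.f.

2990 km

The Mercator projection is conformal; its linear scale factor is the same in every direction and equals sec φ = 1/cos φ.
Along the parallel at 28.3°, map distances are exaggerated by k = sec 28.3° = 1.136.
True distance = 3400 / 1.136 = 3400 × cos 28.3° ≈ 2990 km.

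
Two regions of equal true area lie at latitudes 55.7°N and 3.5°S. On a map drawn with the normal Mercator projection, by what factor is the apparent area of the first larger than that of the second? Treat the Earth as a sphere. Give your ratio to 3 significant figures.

3.14

On Mercator, area is exaggerated by sec²φ = 1/cos²φ.
At 55.7°: sec²(55.7°) = 1/0.5635² = 3.149.
At 3.5°: sec²(3.5°) = 1/0.9981² = 1.004.
Ratio = 3.149/1.004 = cos²(3.5°)/cos²(55.7°) ≈ 3.14.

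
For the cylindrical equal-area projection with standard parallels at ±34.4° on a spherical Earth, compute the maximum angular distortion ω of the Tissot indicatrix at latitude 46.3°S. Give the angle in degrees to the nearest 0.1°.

For cylindrical equal-area with standard parallel φ₀, h = cos φ / cos φ₀ and k = cos φ₀ / cos φ, so h·k = 1.
At 46.3°: h = 0.8373, k = 1.194; principal scales a = 1.194, b = 0.8373.
sin(ω/2) = (a − b)/(a + b) = 0.3570/2.032 = 0.1757, so ω = 2 arcsin(0.1757) ≈ 20.2°.

20.2°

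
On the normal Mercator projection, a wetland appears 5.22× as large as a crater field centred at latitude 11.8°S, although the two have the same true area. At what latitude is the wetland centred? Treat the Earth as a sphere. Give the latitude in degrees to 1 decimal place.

On Mercator, (apparent₁)/(apparent₂) = sec²φ₁ / sec²φ₂ when true areas are equal.
cos²φ₂ / cos²φ₁ = 5.22  ⇒  cos φ₁ = cos 11.8° / √5.22 = 0.9789/2.285 = 0.4284.
φ₁ = arccos(0.4284) ≈ 64.6°.

64.6°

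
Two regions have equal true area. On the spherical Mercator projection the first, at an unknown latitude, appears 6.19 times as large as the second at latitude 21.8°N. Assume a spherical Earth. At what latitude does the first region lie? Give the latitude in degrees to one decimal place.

68.1°

Mercator areal scale is sec²φ, so apparent-area ratio = sec²φ₁ / sec²φ₂ = cos²φ₂ / cos²φ₁.
cos²φ₂ / cos²φ₁ = 6.19  ⇒  cos φ₁ = cos 21.8° / √6.19 = 0.9285/2.488 = 0.3732.
φ₁ = arccos(0.3732) ≈ 68.1°.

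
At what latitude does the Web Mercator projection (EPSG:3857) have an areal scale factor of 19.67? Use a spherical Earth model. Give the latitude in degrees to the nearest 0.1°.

Mercator areal scale is sec²φ.
sec²φ = 19.67  ⇒  cos²φ = 0.05084  ⇒  cos φ = 0.2255.
φ = arccos(0.2255) ≈ 77.0°.

77.0°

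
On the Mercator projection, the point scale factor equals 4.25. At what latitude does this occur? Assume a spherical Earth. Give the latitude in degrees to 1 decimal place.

76.4°

Mercator scale is k = sec φ = 1/cos φ.
1/cos φ = 4.25  ⇒  cos φ = 0.2353  ⇒  φ = arccos(0.2353) ≈ 76.4°.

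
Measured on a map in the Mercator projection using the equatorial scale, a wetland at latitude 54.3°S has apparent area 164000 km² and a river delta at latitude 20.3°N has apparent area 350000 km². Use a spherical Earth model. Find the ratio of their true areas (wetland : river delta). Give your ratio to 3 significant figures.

0.181

Since Mercator area scale is 1/cos²φ, the true area equals the apparent area multiplied by cos²φ.
True area of wetland: 164000 × cos²(54.3°) = 164000 × 0.3405 = 55850 km².
True area of river delta: 350000 × cos²(20.3°) = 350000 × 0.8796 = 307900 km².
Ratio = 55850 / 307900 ≈ 0.181.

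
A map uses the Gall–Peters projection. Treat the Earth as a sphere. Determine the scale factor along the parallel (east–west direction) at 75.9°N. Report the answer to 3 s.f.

2.90

The Gall–Peters projection is cylindrical equal-area with φ₀ = 45°. Cylindrical equal-area (φ₀ = 45°): h = cos φ / cos 45° along meridians, k = cos 45° / cos φ along parallels; h·k = 1.
k = cos 45° / cos 75.9° = 0.7071/0.2436 = 2.903.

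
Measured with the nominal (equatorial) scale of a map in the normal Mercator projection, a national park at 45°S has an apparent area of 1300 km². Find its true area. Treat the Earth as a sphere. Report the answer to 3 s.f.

650 km²

For Mercator, h = k = sec φ (a conformal cylindrical projection has a single point scale, 1/cos φ).
Areal scale = k² = sec²φ = 1/cos²(45°) = 1/0.7071² = 2.000.
True area = apparent / (areal scale) = 1300 / 2.000 ≈ 650 km².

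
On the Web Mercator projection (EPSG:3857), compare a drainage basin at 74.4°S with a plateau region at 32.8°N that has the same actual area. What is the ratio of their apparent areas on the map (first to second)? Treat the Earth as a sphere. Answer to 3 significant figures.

9.77

Mercator is conformal with k = sec φ, so areal scale = k² = sec²φ.
At 74.4°: sec²(74.4°) = 1/0.2689² = 13.83.
At 32.8°: sec²(32.8°) = 1/0.8406² = 1.415.
Ratio = 13.83/1.415 = cos²(32.8°)/cos²(74.4°) ≈ 9.77.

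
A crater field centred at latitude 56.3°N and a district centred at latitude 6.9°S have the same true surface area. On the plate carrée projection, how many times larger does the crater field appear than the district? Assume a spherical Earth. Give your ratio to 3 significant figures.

1.79

Plate carrée maps x = Rλ, y = Rφ. The meridian scale is h = 1 and the parallel scale is k = 1/cos φ = sec φ.
Areal scale at 56.3°: h·k = 1.000 × 1.802 = 1.802.
Areal scale at 6.9°: h·k = 1.000 × 1.007 = 1.007.
Ratio = 1.802/1.007 ≈ 1.79.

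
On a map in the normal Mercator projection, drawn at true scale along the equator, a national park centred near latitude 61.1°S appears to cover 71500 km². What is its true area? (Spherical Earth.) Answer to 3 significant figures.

The Mercator projection is conformal; its linear scale factor is the same in every direction and equals sec φ = 1/cos φ.
Areal scale = k² = sec²φ = 1/cos²(61.1°) = 1/0.4833² = 4.282.
True area = apparent / (areal scale) = 71500 / 4.282 ≈ 16700 km².

16700 km²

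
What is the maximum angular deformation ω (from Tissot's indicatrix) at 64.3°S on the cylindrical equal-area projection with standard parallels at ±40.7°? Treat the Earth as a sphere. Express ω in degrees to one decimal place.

60.9°

Cylindrical equal-area (φ₀ = 40.7°): h = cos φ / cos 40.7° along meridians, k = cos 40.7° / cos φ along parallels; h·k = 1.
At 64.3°: h = 0.5720, k = 1.748; principal scales a = 1.748, b = 0.5720.
sin(ω/2) = (a − b)/(a + b) = 1.176/2.320 = 0.5069, so ω = 2 arcsin(0.5069) ≈ 60.9°.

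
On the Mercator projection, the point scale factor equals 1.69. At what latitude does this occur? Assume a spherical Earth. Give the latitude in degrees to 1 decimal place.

Mercator scale is k = sec φ = 1/cos φ.
1/cos φ = 1.69  ⇒  cos φ = 0.5917  ⇒  φ = arccos(0.5917) ≈ 53.7°.

53.7°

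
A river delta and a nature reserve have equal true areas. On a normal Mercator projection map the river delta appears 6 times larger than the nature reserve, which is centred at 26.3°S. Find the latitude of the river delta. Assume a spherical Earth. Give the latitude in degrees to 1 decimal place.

Mercator areal scale is sec²φ, so apparent-area ratio = sec²φ₁ / sec²φ₂ = cos²φ₂ / cos²φ₁.
cos²φ₂ / cos²φ₁ = 6  ⇒  cos φ₁ = cos 26.3° / √6 = 0.8965/2.449 = 0.3660.
φ₁ = arccos(0.3660) ≈ 68.5°.

68.5°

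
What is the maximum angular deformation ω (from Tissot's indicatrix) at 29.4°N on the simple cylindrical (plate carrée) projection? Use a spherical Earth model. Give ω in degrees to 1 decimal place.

7.9°

Plate carrée maps x = Rλ, y = Rφ. The meridian scale is h = 1 and the parallel scale is k = 1/cos φ = sec φ.
At 29.4°: h = 1.000, k = 1.148; principal scales a = 1.148, b = 1.000.
sin(ω/2) = (a − b)/(a + b) = 0.1478/2.148 = 0.06882, so ω = 2 arcsin(0.06882) ≈ 7.9°.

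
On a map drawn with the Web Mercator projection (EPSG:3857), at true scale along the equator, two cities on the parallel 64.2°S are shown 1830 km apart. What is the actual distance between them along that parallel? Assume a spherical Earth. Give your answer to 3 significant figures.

796 km

Mercator is conformal, so the point scale is isotropic: h = k = sec φ = 1/cos φ.
Along the parallel at 64.2°, map distances are exaggerated by k = sec 64.2° = 2.298.
True distance = 1830 / 2.298 = 1830 × cos 64.2° ≈ 796 km.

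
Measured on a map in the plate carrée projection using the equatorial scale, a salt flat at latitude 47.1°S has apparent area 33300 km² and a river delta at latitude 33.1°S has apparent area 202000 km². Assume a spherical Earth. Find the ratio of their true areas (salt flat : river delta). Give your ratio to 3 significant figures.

Plate carrée has h = 1 and k = sec φ, giving areal scale sec φ; true area = (apparent area) · cos φ.
True area of salt flat: 33300 × cos(47.1°) = 33300 × 0.6807 = 22670 km².
True area of river delta: 202000 × cos(33.1°) = 202000 × 0.8377 = 169200 km².
Ratio = 22670 / 169200 ≈ 0.134.

0.134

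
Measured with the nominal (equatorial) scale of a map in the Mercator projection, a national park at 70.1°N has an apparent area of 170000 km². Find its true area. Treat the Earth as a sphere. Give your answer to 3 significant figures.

For Mercator, h = k = sec φ (a conformal cylindrical projection has a single point scale, 1/cos φ).
Areal scale = k² = sec²φ = 1/cos²(70.1°) = 1/0.3404² = 8.631.
True area = apparent / (areal scale) = 170000 / 8.631 ≈ 19700 km².

19700 km²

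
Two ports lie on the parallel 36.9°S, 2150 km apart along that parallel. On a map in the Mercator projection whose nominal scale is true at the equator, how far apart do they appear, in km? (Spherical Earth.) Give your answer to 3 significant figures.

Mercator is conformal, so the point scale is isotropic: h = k = sec φ = 1/cos φ.
Along the parallel, k = sec 36.9° = 1/0.7997 = 1.250.
Map distance = 2150 × 1.250 ≈ 2690 km.

2690 km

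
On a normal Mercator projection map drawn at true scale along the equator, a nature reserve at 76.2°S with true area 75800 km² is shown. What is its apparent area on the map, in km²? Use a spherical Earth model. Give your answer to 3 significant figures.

For Mercator, h = k = sec φ (a conformal cylindrical projection has a single point scale, 1/cos φ).
Areal scale = k² = sec²φ = 1/cos²(76.2°) = 1/0.2385² = 17.58.
Apparent area = 75800 × 17.58 ≈ 1330000 km².

1330000 km²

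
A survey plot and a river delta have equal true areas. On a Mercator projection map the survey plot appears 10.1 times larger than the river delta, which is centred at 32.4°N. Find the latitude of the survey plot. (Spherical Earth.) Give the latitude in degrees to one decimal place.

74.6°

Mercator areal scale is sec²φ, so apparent-area ratio = sec²φ₁ / sec²φ₂ = cos²φ₂ / cos²φ₁.
cos²φ₂ / cos²φ₁ = 10.1  ⇒  cos φ₁ = cos 32.4° / √10.1 = 0.8443/3.178 = 0.2657.
φ₁ = arccos(0.2657) ≈ 74.6°.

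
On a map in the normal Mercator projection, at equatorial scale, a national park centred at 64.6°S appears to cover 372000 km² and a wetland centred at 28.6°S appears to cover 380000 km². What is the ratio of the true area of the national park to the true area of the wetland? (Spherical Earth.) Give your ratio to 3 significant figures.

Since Mercator area scale is 1/cos²φ, the true area equals the apparent area multiplied by cos²φ.
True area of national park: 372000 × cos²(64.6°) = 372000 × 0.1840 = 68440 km².
True area of wetland: 380000 × cos²(28.6°) = 380000 × 0.7709 = 292900 km².
Ratio = 68440 / 292900 ≈ 0.234.

0.234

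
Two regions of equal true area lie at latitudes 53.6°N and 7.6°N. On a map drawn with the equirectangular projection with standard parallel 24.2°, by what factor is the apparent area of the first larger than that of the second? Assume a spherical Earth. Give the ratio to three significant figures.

1.67

With standard parallel φ₀ = 24.2°, the equirectangular projection gives x = Rλ cos φ₀, y = Rφ, so h = 1 and k = cos 24.2° / cos φ.
Areal scale at 53.6°: h·k = 1.000 × 1.537 = 1.537.
Areal scale at 7.6°: h·k = 1.000 × 0.9202 = 0.9202.
Ratio = 1.537/0.9202 ≈ 1.67.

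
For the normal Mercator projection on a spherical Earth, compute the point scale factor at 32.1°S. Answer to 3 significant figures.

Mercator is conformal, so the point scale is isotropic: h = k = sec φ = 1/cos φ.
k = 1/cos 32.1° = 1/0.8471 = 1.180.

1.18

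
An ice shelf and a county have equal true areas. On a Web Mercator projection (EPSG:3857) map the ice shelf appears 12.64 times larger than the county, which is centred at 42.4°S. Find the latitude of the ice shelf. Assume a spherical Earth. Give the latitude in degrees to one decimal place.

78.0°

On Mercator, (apparent₁)/(apparent₂) = sec²φ₁ / sec²φ₂ when true areas are equal.
cos²φ₂ / cos²φ₁ = 12.64  ⇒  cos φ₁ = cos 42.4° / √12.64 = 0.7385/3.555 = 0.2077.
φ₁ = arccos(0.2077) ≈ 78.0°.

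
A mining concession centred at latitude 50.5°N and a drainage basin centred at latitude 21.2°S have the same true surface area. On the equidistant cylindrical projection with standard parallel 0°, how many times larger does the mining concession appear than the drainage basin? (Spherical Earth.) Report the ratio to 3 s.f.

1.47

In the plate carrée (x = Rλ, y = Rφ), meridians are true-scale (h = 1) and parallels are stretched by k = sec φ.
Areal scale at 50.5°: h·k = 1.000 × 1.572 = 1.572.
Areal scale at 21.2°: h·k = 1.000 × 1.073 = 1.073.
Ratio = 1.572/1.073 ≈ 1.47.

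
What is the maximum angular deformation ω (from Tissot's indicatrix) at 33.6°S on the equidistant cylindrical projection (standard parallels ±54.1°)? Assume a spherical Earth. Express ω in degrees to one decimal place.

20.0°

With standard parallel φ₀ = 54.1°, the equirectangular projection gives x = Rλ cos φ₀, y = Rφ, so h = 1 and k = cos 54.1° / cos φ.
At 33.6°: h = 1.000, k = 0.7040; principal scales a = 1.000, b = 0.7040.
sin(ω/2) = (a − b)/(a + b) = 0.2960/1.704 = 0.1737, so ω = 2 arcsin(0.1737) ≈ 20.0°.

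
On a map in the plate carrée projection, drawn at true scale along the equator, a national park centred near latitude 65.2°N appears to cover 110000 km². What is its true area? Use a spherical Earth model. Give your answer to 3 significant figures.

46100 km²

Plate carrée maps x = Rλ, y = Rφ. The meridian scale is h = 1 and the parallel scale is k = 1/cos φ = sec φ.
Areal scale = h·k = 1 × sec φ; at 65.2°, h = 1.000, k = 2.384, so h·k = 2.384.
True area = apparent / (areal scale) = 110000 / 2.384 ≈ 46100 km².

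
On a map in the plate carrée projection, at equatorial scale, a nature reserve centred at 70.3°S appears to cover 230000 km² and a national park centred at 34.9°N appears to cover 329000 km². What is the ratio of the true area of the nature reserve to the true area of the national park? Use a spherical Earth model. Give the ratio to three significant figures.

0.287

Plate carrée has h = 1 and k = sec φ, giving areal scale sec φ; true area = (apparent area) · cos φ.
True area of nature reserve: 230000 × cos(70.3°) = 230000 × 0.3371 = 77530 km².
True area of national park: 329000 × cos(34.9°) = 329000 × 0.8202 = 269800 km².
Ratio = 77530 / 269800 ≈ 0.287.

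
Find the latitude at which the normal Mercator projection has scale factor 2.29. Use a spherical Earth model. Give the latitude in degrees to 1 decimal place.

Mercator scale is k = sec φ = 1/cos φ.
1/cos φ = 2.29  ⇒  cos φ = 0.4367  ⇒  φ = arccos(0.4367) ≈ 64.1°.

64.1°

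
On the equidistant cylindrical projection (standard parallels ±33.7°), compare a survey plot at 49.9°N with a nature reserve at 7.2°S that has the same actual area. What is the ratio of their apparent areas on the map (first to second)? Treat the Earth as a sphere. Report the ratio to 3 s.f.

1.54

The equidistant cylindrical projection with φ₀ = 33.7° has h = 1 (meridians true) and k = cos φ₀ / cos φ along parallels.
Areal scale at 49.9°: h·k = 1.000 × 1.292 = 1.292.
Areal scale at 7.2°: h·k = 1.000 × 0.8386 = 0.8386.
Ratio = 1.292/0.8386 ≈ 1.54.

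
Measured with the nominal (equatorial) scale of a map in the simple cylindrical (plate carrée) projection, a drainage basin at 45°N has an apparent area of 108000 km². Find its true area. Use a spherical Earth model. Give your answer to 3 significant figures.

76400 km²

Plate carrée maps x = Rλ, y = Rφ. The meridian scale is h = 1 and the parallel scale is k = 1/cos φ = sec φ.
Areal scale = h·k = 1 × sec φ; at 45°, h = 1.000, k = 1.414, so h·k = 1.414.
True area = apparent / (areal scale) = 108000 / 1.414 ≈ 76400 km².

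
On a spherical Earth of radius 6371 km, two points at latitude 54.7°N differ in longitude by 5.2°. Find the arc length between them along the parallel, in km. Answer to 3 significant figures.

Arc length along a parallel = R cos φ · Δλ (with Δλ in radians).
= 6371 × cos 54.7° × (5.2° × π/180) = 6371 × 0.5779 × 0.09076 ≈ 334 km.

334 km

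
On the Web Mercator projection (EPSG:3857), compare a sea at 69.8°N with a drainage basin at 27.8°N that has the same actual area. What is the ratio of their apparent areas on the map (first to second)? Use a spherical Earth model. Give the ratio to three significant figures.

6.56

On Mercator, area is exaggerated by sec²φ = 1/cos²φ.
At 69.8°: sec²(69.8°) = 1/0.3453² = 8.387.
At 27.8°: sec²(27.8°) = 1/0.8846² = 1.278.
Ratio = 8.387/1.278 = cos²(27.8°)/cos²(69.8°) ≈ 6.56.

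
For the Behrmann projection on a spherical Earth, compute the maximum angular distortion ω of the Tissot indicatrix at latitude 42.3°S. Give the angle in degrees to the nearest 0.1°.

The Behrmann projection is cylindrical equal-area with φ₀ = 30°. A cylindrical equal-area projection with standard parallel φ₀ has meridian scale h = cos φ / cos φ₀ and parallel scale k = cos φ₀ / cos φ (so areas are preserved, h·k = 1).
At 42.3°: h = 0.8541, k = 1.171; principal scales a = 1.171, b = 0.8541.
sin(ω/2) = (a − b)/(a + b) = 0.3168/2.025 = 0.1565, so ω = 2 arcsin(0.1565) ≈ 18.0°.

18.0°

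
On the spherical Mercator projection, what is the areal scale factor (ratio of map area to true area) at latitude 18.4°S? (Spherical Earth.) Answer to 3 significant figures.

1.11

The Mercator projection is conformal; its linear scale factor is the same in every direction and equals sec φ = 1/cos φ.
Areal scale = k² = sec²φ = 1/cos²(18.4°) = 1/0.9489² = 1.111.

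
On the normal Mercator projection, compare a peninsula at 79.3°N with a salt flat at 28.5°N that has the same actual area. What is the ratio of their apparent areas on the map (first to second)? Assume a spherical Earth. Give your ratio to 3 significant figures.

22.4

Mercator is conformal with k = sec φ, so areal scale = k² = sec²φ.
At 79.3°: sec²(79.3°) = 1/0.1857² = 29.01.
At 28.5°: sec²(28.5°) = 1/0.8788² = 1.295.
Ratio = 29.01/1.295 = cos²(28.5°)/cos²(79.3°) ≈ 22.4.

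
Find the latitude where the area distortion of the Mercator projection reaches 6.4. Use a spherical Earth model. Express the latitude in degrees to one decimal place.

66.7°

Mercator areal scale is sec²φ.
sec²φ = 6.4  ⇒  cos²φ = 0.1562  ⇒  cos φ = 0.3953.
φ = arccos(0.3953) ≈ 66.7°.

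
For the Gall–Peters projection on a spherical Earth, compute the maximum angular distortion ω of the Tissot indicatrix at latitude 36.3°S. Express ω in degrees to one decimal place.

Gall–Peters is a cylindrical equal-area projection with standard parallels at ±45°. Cylindrical equal-area (φ₀ = 45°): h = cos φ / cos 45° along meridians, k = cos 45° / cos φ along parallels; h·k = 1.
At 36.3°: h = 1.140, k = 0.8774; principal scales a = 1.140, b = 0.8774.
sin(ω/2) = (a − b)/(a + b) = 0.2624/2.017 = 0.1301, so ω = 2 arcsin(0.1301) ≈ 14.9°.

14.9°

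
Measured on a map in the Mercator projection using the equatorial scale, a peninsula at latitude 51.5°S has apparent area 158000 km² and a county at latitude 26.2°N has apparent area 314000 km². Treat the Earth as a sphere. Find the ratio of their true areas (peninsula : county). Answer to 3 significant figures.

0.242

Mercator's areal exaggeration is sec²φ; hence true area = (apparent area) · cos²φ.
True area of peninsula: 158000 × cos²(51.5°) = 158000 × 0.3875 = 61230 km².
True area of county: 314000 × cos²(26.2°) = 314000 × 0.8051 = 252800 km².
Ratio = 61230 / 252800 ≈ 0.242.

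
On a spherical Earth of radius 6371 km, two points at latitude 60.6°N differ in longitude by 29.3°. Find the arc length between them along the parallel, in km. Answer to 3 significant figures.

Arc length along a parallel = R cos φ · Δλ (with Δλ in radians).
= 6371 × cos 60.6° × (29.3° × π/180) = 6371 × 0.4909 × 0.5114 ≈ 1600 km.

1600 km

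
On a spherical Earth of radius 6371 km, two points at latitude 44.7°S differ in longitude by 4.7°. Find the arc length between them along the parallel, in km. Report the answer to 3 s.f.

Arc length along a parallel = R cos φ · Δλ (with Δλ in radians).
= 6371 × cos 44.7° × (4.7° × π/180) = 6371 × 0.7108 × 0.08203 ≈ 371 km.

371 km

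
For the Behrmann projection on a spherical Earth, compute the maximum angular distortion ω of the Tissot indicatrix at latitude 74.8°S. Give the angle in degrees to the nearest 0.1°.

112.6°

Behrmann is a cylindrical equal-area projection with standard parallels at ±30°. Cylindrical equal-area (φ₀ = 30°): h = cos φ / cos 30° along meridians, k = cos 30° / cos φ along parallels; h·k = 1.
At 74.8°: h = 0.3027, k = 3.303; principal scales a = 3.303, b = 0.3027.
sin(ω/2) = (a − b)/(a + b) = 3.000/3.606 = 0.8321, so ω = 2 arcsin(0.8321) ≈ 112.6°.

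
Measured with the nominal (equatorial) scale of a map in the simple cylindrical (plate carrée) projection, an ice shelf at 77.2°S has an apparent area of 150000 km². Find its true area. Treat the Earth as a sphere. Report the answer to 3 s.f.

33200 km²

In the plate carrée (x = Rλ, y = Rφ), meridians are true-scale (h = 1) and parallels are stretched by k = sec φ.
Areal scale = h·k = 1 × sec φ; at 77.2°, h = 1.000, k = 4.514, so h·k = 4.514.
True area = apparent / (areal scale) = 150000 / 4.514 ≈ 33200 km².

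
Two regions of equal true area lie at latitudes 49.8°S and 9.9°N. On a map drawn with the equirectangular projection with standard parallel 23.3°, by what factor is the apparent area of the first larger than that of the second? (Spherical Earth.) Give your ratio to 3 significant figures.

1.53

In the equirectangular projection with standard parallel φ₀ = 23.3° (x = Rλ cos φ₀, y = Rφ), meridians are true-scale (h = 1) and the parallel scale is k = cos φ₀ / cos φ.
Areal scale at 49.8°: h·k = 1.000 × 1.423 = 1.423.
Areal scale at 9.9°: h·k = 1.000 × 0.9323 = 0.9323.
Ratio = 1.423/0.9323 ≈ 1.53.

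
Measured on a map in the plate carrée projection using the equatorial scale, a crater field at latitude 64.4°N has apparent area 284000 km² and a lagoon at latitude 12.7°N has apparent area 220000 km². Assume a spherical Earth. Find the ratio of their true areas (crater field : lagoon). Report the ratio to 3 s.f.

0.572

On the plate carrée, areal scale = h·k = 1 × sec φ, so true area = apparent × cos φ.
True area of crater field: 284000 × cos(64.4°) = 284000 × 0.4321 = 122700 km².
True area of lagoon: 220000 × cos(12.7°) = 220000 × 0.9755 = 214600 km².
Ratio = 122700 / 214600 ≈ 0.572.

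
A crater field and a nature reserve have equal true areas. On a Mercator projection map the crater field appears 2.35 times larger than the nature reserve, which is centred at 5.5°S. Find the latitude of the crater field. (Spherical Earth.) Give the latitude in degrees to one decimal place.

49.5°

For equal true areas on Mercator, apparent areas scale as sec²φ, so the ratio is cos²φ₂ / cos²φ₁.
cos²φ₂ / cos²φ₁ = 2.35  ⇒  cos φ₁ = cos 5.5° / √2.35 = 0.9954/1.533 = 0.6493.
φ₁ = arccos(0.6493) ≈ 49.5°.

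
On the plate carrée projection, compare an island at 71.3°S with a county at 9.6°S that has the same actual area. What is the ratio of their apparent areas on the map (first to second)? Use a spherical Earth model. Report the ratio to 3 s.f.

3.08

In the plate carrée (x = Rλ, y = Rφ), meridians are true-scale (h = 1) and parallels are stretched by k = sec φ.
Areal scale at 71.3°: h·k = 1.000 × 3.119 = 3.119.
Areal scale at 9.6°: h·k = 1.000 × 1.014 = 1.014.
Ratio = 3.119/1.014 ≈ 3.08.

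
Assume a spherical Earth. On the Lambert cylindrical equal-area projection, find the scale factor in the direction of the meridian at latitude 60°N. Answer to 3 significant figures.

0.500

The Lambert cylindrical equal-area projection is the cylindrical equal-area projection with its standard parallel at the equator (φ₀ = 0). Cylindrical equal-area (φ₀ = 0°): h = cos φ / cos 0° along meridians, k = cos 0° / cos φ along parallels; h·k = 1.
h = cos 60° / cos 0° = 0.5000/1.000 = 0.5000.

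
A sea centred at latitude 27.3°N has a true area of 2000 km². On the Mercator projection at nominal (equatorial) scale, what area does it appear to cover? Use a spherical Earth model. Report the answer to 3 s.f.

For Mercator, h = k = sec φ (a conformal cylindrical projection has a single point scale, 1/cos φ).
Areal scale = k² = sec²φ = 1/cos²(27.3°) = 1/0.8886² = 1.266.
Apparent area = 2000 × 1.266 ≈ 2530 km².

2530 km²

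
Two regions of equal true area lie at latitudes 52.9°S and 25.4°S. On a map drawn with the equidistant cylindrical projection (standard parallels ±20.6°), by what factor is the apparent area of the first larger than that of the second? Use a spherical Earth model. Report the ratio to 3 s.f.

1.50

In the equirectangular projection with standard parallel φ₀ = 20.6° (x = Rλ cos φ₀, y = Rφ), meridians are true-scale (h = 1) and the parallel scale is k = cos φ₀ / cos φ.
Areal scale at 52.9°: h·k = 1.000 × 1.552 = 1.552.
Areal scale at 25.4°: h·k = 1.000 × 1.036 = 1.036.
Ratio = 1.552/1.036 ≈ 1.50.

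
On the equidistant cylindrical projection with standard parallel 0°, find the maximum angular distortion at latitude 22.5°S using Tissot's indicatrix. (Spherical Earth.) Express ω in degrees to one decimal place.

In the plate carrée (x = Rλ, y = Rφ), meridians are true-scale (h = 1) and parallels are stretched by k = sec φ.
At 22.5°: h = 1.000, k = 1.082; principal scales a = 1.082, b = 1.000.
sin(ω/2) = (a − b)/(a + b) = 0.08239/2.082 = 0.03957, so ω = 2 arcsin(0.03957) ≈ 4.5°.

4.5°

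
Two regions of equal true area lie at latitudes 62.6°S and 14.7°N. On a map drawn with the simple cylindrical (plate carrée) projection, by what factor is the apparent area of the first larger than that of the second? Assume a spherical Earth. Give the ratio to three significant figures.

For the equirectangular projection with φ₀ = 0 (plate carrée), h = 1 along meridians and k = sec φ along parallels.
Areal scale at 62.6°: h·k = 1.000 × 2.173 = 2.173.
Areal scale at 14.7°: h·k = 1.000 × 1.034 = 1.034.
Ratio = 2.173/1.034 ≈ 2.10.

2.10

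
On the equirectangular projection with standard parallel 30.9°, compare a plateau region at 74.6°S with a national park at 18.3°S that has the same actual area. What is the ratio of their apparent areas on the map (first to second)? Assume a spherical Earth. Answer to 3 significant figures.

3.58

With standard parallel φ₀ = 30.9°, the equirectangular projection gives x = Rλ cos φ₀, y = Rφ, so h = 1 and k = cos 30.9° / cos φ.
Areal scale at 74.6°: h·k = 1.000 × 3.231 = 3.231.
Areal scale at 18.3°: h·k = 1.000 × 0.9038 = 0.9038.
Ratio = 3.231/0.9038 ≈ 3.58.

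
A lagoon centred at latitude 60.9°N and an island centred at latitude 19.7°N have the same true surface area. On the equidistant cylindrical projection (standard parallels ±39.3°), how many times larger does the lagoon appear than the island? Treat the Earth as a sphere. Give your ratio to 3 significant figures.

With standard parallel φ₀ = 39.3°, the equirectangular projection gives x = Rλ cos φ₀, y = Rφ, so h = 1 and k = cos 39.3° / cos φ.
Areal scale at 60.9°: h·k = 1.000 × 1.591 = 1.591.
Areal scale at 19.7°: h·k = 1.000 × 0.8219 = 0.8219.
Ratio = 1.591/0.8219 ≈ 1.94.

1.94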